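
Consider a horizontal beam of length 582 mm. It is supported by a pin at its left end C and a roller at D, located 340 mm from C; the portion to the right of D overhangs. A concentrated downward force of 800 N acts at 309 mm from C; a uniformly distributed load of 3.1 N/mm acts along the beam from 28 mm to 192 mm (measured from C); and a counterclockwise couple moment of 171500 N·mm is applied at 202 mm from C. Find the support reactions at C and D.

C_x = 0, C_y = 921.3 N, D_y = 387.1 N

Resultant of the distributed load: 3.1 × 164 = 508.4 N at 110 mm from C.
Taking moments about C: D_y·340 − 800·309 − (3.1·164)·110 + 171500 = 0 → D_y = 131624/340 = 387.129 ≈ 387.1 N.
ΣF_y = 0: C_y + 387.129 − 800 − 3.1·164 = 0 → C_y = 921.3 N.
ΣF_x = 0: no horizontal applied forces, so C_x = 0.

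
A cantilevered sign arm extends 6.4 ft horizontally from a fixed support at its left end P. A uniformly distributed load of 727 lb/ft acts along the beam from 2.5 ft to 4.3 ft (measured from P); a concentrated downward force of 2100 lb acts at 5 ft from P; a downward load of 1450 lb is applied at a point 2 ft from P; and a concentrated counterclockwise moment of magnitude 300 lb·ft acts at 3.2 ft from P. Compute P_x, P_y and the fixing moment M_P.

P_x = 0, P_y = 4859 lb, M_P = 17550 lb·ft

Resultant of the distributed load: 727 × 1.8 = 1308.6 lb at 3.4 ft from P.
ΣF_x = 0: P_x = 0.
ΣF_y = 0: P_y − 727·1.8 − 2100 − 1450 = 0 → P_y = 4859 lb.
ΣM about P: M_P − (727·1.8)·3.4 − 2100·5 − 1450·2 + 300 = 0 → M_P = 17550 lb·ft.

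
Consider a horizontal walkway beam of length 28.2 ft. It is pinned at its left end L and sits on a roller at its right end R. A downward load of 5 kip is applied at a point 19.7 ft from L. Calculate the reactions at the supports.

L_x = 0, L_y = 1.507 kip, R_y = 3.493 kip

Taking moments about L: R_y·28.2 − 5·19.7 = 0 → R_y = 98.5/28.2 = 3.49291 ≈ 3.493 kip.
ΣF_y = 0: L_y + 3.49291 − 5 = 0 → L_y = 1.507 kip.
ΣF_x = 0: no horizontal applied forces, so L_x = 0.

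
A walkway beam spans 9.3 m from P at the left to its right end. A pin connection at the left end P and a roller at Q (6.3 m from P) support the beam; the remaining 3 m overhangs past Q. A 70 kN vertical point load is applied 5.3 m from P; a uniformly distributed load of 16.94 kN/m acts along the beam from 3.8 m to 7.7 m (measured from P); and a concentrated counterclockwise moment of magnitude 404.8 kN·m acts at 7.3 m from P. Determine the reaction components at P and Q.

P_x = 0, P_y = 81.13 kN, Q_y = 54.93 kN

Resultant of the distributed load: 16.94 × 3.9 = 66.066 kN at 5.75 m from P.
ΣM about P: Q_y·6.3 − 70·5.3 − (16.94·3.9)·5.75 + 404.8 = 0 → Q_y = 346.0795/6.3 = 54.9333 ≈ 54.93 kN.
ΣF_y = 0: P_y + 54.9333 − 70 − 16.94·3.9 = 0 → P_y = 81.13 kN.
ΣF_x = 0: no horizontal applied forces, so P_x = 0.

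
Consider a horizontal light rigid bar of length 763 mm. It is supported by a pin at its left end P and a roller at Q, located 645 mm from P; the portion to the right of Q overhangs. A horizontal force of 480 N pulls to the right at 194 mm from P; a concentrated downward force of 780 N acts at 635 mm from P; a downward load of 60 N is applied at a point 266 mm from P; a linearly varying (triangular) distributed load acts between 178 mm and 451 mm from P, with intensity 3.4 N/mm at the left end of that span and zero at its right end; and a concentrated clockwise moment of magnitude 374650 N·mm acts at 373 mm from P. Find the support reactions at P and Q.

P_x = -480.0 N, P_y = -263.0 N, Q_y = 1567 N

Resultant of the triangular load: ½ × 3.4 × 273 = 464.1 N, acting at 269 mm from P (one-third of the span from the peak).
Moments about P: Q_y·645 − 780·635 − 60·266 − (½·3.4·273)·269 − 374650 = 0 → Q_y = 1010752.9/645 = 1567.06 ≈ 1567 N.
ΣF_y = 0: P_y + 1567.06 − 780 − 60 − ½·3.4·273 = 0 → P_y = -263.0 N.
ΣF_x = 0: P_x + 480 = 0 → P_x = -480.0 N.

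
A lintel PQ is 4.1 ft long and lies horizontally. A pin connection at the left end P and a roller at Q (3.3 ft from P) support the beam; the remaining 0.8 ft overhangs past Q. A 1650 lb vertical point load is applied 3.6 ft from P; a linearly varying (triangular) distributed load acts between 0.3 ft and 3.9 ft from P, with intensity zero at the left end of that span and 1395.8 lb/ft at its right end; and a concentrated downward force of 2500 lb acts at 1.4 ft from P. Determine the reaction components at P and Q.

P_x = 0, P_y = 1746 lb, Q_y = 4916 lb

Resultant of the triangular load: ½ × 1395.8 × 3.6 = 2512.44 lb, acting at 2.7 ft from P (one-third of the span from the peak).
ΣM about P: Q_y·3.3 − 1650·3.6 − (½·1395.8·3.6)·2.7 − 2500·1.4 = 0 → Q_y = 16223.588/3.3 = 4916.24 ≈ 4916 lb.
ΣF_y = 0: P_y + 4916.24 − 1650 − ½·1395.8·3.6 − 2500 = 0 → P_y = 1746 lb.
ΣF_x = 0: no horizontal applied forces, so P_x = 0.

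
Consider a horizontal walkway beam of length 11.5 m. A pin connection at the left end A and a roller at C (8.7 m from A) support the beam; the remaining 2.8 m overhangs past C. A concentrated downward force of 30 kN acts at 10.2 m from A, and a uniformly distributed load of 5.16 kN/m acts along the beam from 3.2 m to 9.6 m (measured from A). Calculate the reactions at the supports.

Resultant of the distributed load: 5.16 × 6.4 = 33.024 kN at 6.4 m from A.
ΣM about A: C_y·8.7 − 30·10.2 − (5.16·6.4)·6.4 = 0 → C_y = 517.3536/8.7 = 59.4659 ≈ 59.47 kN.
ΣF_y = 0: A_y + 59.4659 − 30 − 5.16·6.4 = 0 → A_y = 3.558 kN.
ΣF_x = 0: no horizontal applied forces, so A_x = 0.

A_x = 0, A_y = 3.558 kN, C_y = 59.47 kN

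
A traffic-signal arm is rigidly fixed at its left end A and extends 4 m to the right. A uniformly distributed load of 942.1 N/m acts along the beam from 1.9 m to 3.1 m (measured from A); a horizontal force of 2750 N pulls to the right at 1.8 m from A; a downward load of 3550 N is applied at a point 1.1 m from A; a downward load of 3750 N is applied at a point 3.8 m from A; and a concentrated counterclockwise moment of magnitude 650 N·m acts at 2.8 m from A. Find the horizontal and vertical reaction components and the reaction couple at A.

A_x = -2750 N, A_y = 8431 N, M_A = 20330 N·m

Resultant of the distributed load: 942.1 × 1.2 = 1130.52 N at 2.5 m from A.
ΣF_x = 0: A_x + 2750 = 0 → A_x = -2750 N.
ΣF_y = 0: A_y − 942.1·1.2 − 3550 − 3750 = 0 → A_y = 8431 N.
ΣM about A: M_A − (942.1·1.2)·2.5 − 3550·1.1 − 3750·3.8 + 650 = 0 → M_A = 20330 N·m.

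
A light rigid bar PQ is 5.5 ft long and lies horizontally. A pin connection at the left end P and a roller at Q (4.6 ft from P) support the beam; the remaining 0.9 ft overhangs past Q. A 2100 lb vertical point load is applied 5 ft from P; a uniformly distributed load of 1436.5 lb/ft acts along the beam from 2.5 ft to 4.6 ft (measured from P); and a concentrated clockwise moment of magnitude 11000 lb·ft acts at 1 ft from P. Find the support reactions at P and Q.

P_x = 0, P_y = -1885 lb, Q_y = 7002 lb

Resultant of the distributed load: 1436.5 × 2.1 = 3016.65 lb at 3.55 ft from P.
ΣM about P: Q_y·4.6 − 2100·5 − (1436.5·2.1)·3.55 − 11000 = 0 → Q_y = 32209.1075/4.6 = 7001.98 ≈ 7002 lb.
ΣF_y = 0: P_y + 7001.98 − 2100 − 1436.5·2.1 = 0 → P_y = -1885 lb.
ΣF_x = 0: no horizontal applied forces, so P_x = 0.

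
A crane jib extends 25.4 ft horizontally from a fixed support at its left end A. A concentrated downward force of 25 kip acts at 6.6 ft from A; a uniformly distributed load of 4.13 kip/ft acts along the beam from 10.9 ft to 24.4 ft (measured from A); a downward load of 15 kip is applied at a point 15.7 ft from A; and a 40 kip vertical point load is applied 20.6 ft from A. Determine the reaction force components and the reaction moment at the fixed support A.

A_x = 0, A_y = 135.8 kip, M_A = 2209 kip·ft

Resultant of the distributed load: 4.13 × 13.5 = 55.755 kip at 17.65 ft from A.
ΣF_x = 0: A_x = 0.
ΣF_y = 0: A_y − 25 − 4.13·13.5 − 15 − 40 = 0 → A_y = 135.8 kip.
ΣM about A: M_A − 25·6.6 − (4.13·13.5)·17.65 − 15·15.7 − 40·20.6 = 0 → M_A = 2209 kip·ft.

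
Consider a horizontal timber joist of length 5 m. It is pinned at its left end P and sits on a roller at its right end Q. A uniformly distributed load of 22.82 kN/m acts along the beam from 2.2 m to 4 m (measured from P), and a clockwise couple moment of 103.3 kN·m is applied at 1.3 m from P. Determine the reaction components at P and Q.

P_x = 0, P_y = -5.051 kN, Q_y = 46.13 kN

Resultant of the distributed load: 22.82 × 1.8 = 41.076 kN at 3.1 m from P.
ΣM about P: Q_y·5 − (22.82·1.8)·3.1 − 103.3 = 0 → Q_y = 230.6356/5 = 46.1271 ≈ 46.13 kN.
ΣF_y = 0: P_y + 46.1271 − 22.82·1.8 = 0 → P_y = -5.051 kN.
ΣF_x = 0: no horizontal applied forces, so P_x = 0.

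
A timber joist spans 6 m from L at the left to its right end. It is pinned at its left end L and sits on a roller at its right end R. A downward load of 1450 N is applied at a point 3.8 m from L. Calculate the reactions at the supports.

L_x = 0, L_y = 531.7 N, R_y = 918.3 N

ΣM about L: R_y·6 − 1450·3.8 = 0 → R_y = 5510/6 = 918.333 ≈ 918.3 N.
ΣF_y = 0: L_y + 918.333 − 1450 = 0 → L_y = 531.7 N.
ΣF_x = 0: no horizontal applied forces, so L_x = 0.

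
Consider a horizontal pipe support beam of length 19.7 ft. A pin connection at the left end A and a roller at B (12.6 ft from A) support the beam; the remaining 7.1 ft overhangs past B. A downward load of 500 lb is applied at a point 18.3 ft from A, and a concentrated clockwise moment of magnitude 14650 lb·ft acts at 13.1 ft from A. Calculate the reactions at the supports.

A_x = 0, A_y = -1389 lb, B_y = 1889 lb

ΣM about A: B_y·12.6 − 500·18.3 − 14650 = 0 → B_y = 23800/12.6 = 1888.89 ≈ 1889 lb.
ΣF_y = 0: A_y + 1888.89 − 500 = 0 → A_y = -1389 lb.
ΣF_x = 0: no horizontal applied forces, so A_x = 0.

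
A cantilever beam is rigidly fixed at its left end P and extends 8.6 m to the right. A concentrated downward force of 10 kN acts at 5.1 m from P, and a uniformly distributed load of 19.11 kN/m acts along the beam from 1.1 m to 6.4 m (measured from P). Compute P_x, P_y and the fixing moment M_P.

Resultant of the distributed load: 19.11 × 5.3 = 101.283 kN at 3.75 m from P.
ΣF_x = 0: P_x = 0.
ΣF_y = 0: P_y − 10 − 19.11·5.3 = 0 → P_y = 111.3 kN.
ΣM about P: M_P − 10·5.1 − (19.11·5.3)·3.75 = 0 → M_P = 430.8 kN·m.

P_x = 0, P_y = 111.3 kN, M_P = 430.8 kN·m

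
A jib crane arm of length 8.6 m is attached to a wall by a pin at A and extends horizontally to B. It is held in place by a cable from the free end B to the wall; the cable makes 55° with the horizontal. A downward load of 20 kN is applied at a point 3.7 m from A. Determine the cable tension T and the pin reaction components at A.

T = 10.50 kN, A_x = 6.025 kN, A_y = 11.40 kN

ΣM about A: T·sin55°·8.6 − 20·3.7 = 0 → T = 74/(8.6·0.819152) = 10.5043 ≈ 10.50 kN.
ΣF_x = 0: A_x − T·cos55° = 0 → A_x = 10.5043 × 0.573576 = 6.025 kN.
ΣF_y = 0: A_y + T·sin55° − 20 = 0 → A_y = 20 − 10.5043 × 0.819152 = 11.40 kN.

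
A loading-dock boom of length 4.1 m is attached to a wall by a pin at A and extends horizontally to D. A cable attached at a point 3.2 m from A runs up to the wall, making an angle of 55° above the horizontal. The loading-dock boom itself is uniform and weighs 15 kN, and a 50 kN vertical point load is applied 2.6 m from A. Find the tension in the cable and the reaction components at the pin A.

ΣM about A: T·sin55°·3.2 − 15·2.05 − 50·2.6 = 0 → T = 160.75/(3.2·0.819152) = 61.3249 ≈ 61.32 kN.
ΣF_x = 0: A_x − T·cos55° = 0 → A_x = 61.3249 × 0.573576 = 35.17 kN.
ΣF_y = 0: A_y + T·sin55° − 15 − 50 = 0 → A_y = 65 − 61.3249 × 0.819152 = 14.77 kN.

T = 61.32 kN, A_x = 35.17 kN, A_y = 14.77 kN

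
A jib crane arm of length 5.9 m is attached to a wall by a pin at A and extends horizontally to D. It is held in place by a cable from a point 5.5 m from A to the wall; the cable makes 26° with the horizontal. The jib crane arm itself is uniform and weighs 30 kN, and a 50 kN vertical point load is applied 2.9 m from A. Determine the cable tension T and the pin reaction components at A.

T = 96.85 kN, A_x = 87.04 kN, A_y = 37.55 kN

ΣM about A: T·sin26°·5.5 − 30·2.95 − 50·2.9 = 0 → T = 233.5/(5.5·0.438371) = 96.8462 ≈ 96.85 kN.
ΣF_x = 0: A_x − T·cos26° = 0 → A_x = 96.8462 × 0.898794 = 87.04 kN.
ΣF_y = 0: A_y + T·sin26° − 30 − 50 = 0 → A_y = 80 − 96.8462 × 0.438371 = 37.55 kN.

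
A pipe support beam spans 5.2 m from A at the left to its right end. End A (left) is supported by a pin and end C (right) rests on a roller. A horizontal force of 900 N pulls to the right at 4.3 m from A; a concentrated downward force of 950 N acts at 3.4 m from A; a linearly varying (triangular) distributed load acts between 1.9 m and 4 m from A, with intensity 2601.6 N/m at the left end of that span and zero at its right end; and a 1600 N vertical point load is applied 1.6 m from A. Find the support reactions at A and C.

A_x = -900.0 N, A_y = 2802 N, C_y = 2479 N

Resultant of the triangular load: ½ × 2601.6 × 2.1 = 2731.68 N, acting at 2.6 m from A (one-third of the span from the peak).
Moments about A: C_y·5.2 − 950·3.4 − (½·2601.6·2.1)·2.6 − 1600·1.6 = 0 → C_y = 12892.368/5.2 = 2479.3 ≈ 2479 N.
ΣF_y = 0: A_y + 2479.3 − 950 − ½·2601.6·2.1 − 1600 = 0 → A_y = 2802 N.
ΣF_x = 0: A_x + 900 = 0 → A_x = -900.0 N.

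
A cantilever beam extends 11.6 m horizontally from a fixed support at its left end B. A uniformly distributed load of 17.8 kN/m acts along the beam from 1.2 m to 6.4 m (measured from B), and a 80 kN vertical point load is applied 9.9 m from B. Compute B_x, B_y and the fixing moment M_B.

B_x = 0, B_y = 172.6 kN, M_B = 1144 kN·m

Resultant of the distributed load: 17.8 × 5.2 = 92.56 kN at 3.8 m from B.
ΣF_x = 0: B_x = 0.
ΣF_y = 0: B_y − 17.8·5.2 − 80 = 0 → B_y = 172.6 kN.
ΣM about B: M_B − (17.8·5.2)·3.8 − 80·9.9 = 0 → M_B = 1144 kN·m.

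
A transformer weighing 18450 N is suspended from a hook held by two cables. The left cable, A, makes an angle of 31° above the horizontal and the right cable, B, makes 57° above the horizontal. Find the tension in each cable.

T_A = 10050 N, T_B = 15820 N

ΣF_x = 0: −T_A·cos31° + T_B·cos57° = 0 → T_B = 1.57383·T_A.
ΣF_y = 0: T_A·sin31° + T_B·sin57° = 18450.
Substitute: T_A·(0.515038 + 1.57383·0.838671) = 18450 → T_A = 10054.7 ≈ 10050 N.
Then T_B = 1.57383 × 10054.7 = 15820 N.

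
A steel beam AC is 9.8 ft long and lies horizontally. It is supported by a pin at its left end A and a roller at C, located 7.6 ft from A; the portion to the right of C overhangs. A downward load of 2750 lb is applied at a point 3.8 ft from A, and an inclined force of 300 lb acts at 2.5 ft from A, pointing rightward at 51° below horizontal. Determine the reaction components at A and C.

A_x = -188.8 lb, A_y = 1531 lb, C_y = 1452 lb

Moments about A: C_y·7.6 − 2750·3.8 − 300·sin51°·2.5 = 0 → C_y = 11032.9/7.6 = 1451.7 ≈ 1452 lb.
ΣF_y = 0: A_y + 1451.7 − 2750 − 300·sin51° = 0 → A_y = 1531 lb.
ΣF_x = 0: A_x + 300·cos51° = 0 → A_x = -188.8 lb.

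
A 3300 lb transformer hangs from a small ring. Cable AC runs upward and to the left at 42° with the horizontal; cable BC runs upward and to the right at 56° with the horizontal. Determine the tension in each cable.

T_AC = 1863 lb, T_BC = 2476 lb

ΣF_x = 0: −T_AC·cos42° + T_BC·cos56° = 0 → T_BC = 1.32896·T_AC.
ΣF_y = 0: T_AC·sin42° + T_BC·sin56° = 3300.
Substitute: T_AC·(0.669131 + 1.32896·0.829038) = 3300 → T_AC = 1863.47 ≈ 1863 lb.
Then T_BC = 1.32896 × 1863.47 = 2476 lb.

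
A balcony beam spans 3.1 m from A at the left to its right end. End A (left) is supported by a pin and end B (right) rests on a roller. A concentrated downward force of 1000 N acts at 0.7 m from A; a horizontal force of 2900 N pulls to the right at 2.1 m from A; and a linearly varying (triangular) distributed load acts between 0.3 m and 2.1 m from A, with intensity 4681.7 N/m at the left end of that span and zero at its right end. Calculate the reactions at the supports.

A_x = -2900 N, A_y = 3764 N, B_y = 1449 N

Resultant of the triangular load: ½ × 4681.7 × 1.8 = 4213.53 N, acting at 0.9 m from A (one-third of the span from the peak).
ΣM about A: B_y·3.1 − 1000·0.7 − (½·4681.7·1.8)·0.9 = 0 → B_y = 4492.177/3.1 = 1449.09 ≈ 1449 N.
ΣF_y = 0: A_y + 1449.09 − 1000 − ½·4681.7·1.8 = 0 → A_y = 3764 N.
ΣF_x = 0: A_x + 2900 = 0 → A_x = -2900 N.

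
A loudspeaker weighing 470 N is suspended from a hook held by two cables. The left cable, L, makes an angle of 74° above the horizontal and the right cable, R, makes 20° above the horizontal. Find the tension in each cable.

ΣF_x = 0: −T_L·cos74° + T_R·cos20° = 0 → T_R = 0.293327·T_L.
ΣF_y = 0: T_L·sin74° + T_R·sin20° = 470.
Substitute: T_L·(0.961262 + 0.293327·0.34202) = 470 → T_L = 442.734 ≈ 442.7 N.
Then T_R = 0.293327 × 442.734 = 129.9 N.

T_L = 442.7 N, T_R = 129.9 N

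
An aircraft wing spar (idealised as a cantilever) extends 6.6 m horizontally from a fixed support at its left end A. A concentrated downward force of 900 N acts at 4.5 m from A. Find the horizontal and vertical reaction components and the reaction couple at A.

ΣF_x = 0: A_x = 0.
ΣF_y = 0: A_y − 900 = 0 → A_y = 900.0 N.
ΣM about A: M_A − 900·4.5 = 0 → M_A = 4050 N·m.

A_x = 0, A_y = 900.0 N, M_A = 4050 N·m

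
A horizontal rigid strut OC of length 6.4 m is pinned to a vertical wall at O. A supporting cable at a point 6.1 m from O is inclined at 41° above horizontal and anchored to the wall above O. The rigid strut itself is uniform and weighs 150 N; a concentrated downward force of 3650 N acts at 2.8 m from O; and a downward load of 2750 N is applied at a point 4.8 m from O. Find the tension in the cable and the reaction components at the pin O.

ΣM about O: T·sin41°·6.1 − 150·3.2 − 3650·2.8 − 2750·4.8 = 0 → T = 23900/(6.1·0.656059) = 5972.07 ≈ 5972 N.
ΣF_x = 0: O_x − T·cos41° = 0 → O_x = 5972.07 × 0.75471 = 4507 N.
ΣF_y = 0: O_y + T·sin41° − 150 − 3650 − 2750 = 0 → O_y = 6550 − 5972.07 × 0.656059 = 2632 N.

T = 5972 N, O_x = 4507 N, O_y = 2632 N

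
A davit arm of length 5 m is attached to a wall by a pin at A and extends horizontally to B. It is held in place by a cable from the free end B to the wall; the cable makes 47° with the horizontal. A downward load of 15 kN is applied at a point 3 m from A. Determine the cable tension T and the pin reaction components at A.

ΣM about A: T·sin47°·5 − 15·3 = 0 → T = 45/(5·0.731354) = 12.3059 ≈ 12.31 kN.
ΣF_x = 0: A_x − T·cos47° = 0 → A_x = 12.3059 × 0.681998 = 8.393 kN.
ΣF_y = 0: A_y + T·sin47° − 15 = 0 → A_y = 15 − 12.3059 × 0.731354 = 6.000 kN.

T = 12.31 kN, A_x = 8.393 kN, A_y = 6.000 kN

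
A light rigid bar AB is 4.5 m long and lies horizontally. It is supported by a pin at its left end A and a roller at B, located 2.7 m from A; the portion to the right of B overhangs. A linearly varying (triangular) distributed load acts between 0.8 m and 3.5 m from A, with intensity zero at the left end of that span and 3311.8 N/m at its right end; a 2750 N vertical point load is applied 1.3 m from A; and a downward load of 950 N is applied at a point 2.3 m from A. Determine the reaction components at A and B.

Resultant of the triangular load: ½ × 3311.8 × 2.7 = 4470.93 N, acting at 2.6 m from A (one-third of the span from the peak).
ΣM about A: B_y·2.7 − (½·3311.8·2.7)·2.6 − 2750·1.3 − 950·2.3 = 0 → B_y = 17384.418/2.7 = 6438.67 ≈ 6439 N.
ΣF_y = 0: A_y + 6438.67 − ½·3311.8·2.7 − 2750 − 950 = 0 → A_y = 1732 N.
ΣF_x = 0: no horizontal applied forces, so A_x = 0.

A_x = 0, A_y = 1732 N, B_y = 6439 N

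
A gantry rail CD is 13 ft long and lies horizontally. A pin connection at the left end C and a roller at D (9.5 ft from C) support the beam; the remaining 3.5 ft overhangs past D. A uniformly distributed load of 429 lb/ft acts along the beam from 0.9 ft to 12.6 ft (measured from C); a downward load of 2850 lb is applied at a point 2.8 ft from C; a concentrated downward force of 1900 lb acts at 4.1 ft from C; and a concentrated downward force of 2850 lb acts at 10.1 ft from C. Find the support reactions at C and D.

Resultant of the distributed load: 429 × 11.7 = 5019.3 lb at 6.75 ft from C.
Taking moments about C: D_y·9.5 − (429·11.7)·6.75 − 2850·2.8 − 1900·4.1 − 2850·10.1 = 0 → D_y = 78435.275/9.5 = 8256.34 ≈ 8256 lb.
ΣF_y = 0: C_y + 8256.34 − 429·11.7 − 2850 − 1900 − 2850 = 0 → C_y = 4363 lb.
ΣF_x = 0: no horizontal applied forces, so C_x = 0.

C_x = 0, C_y = 4363 lb, D_y = 8256 lb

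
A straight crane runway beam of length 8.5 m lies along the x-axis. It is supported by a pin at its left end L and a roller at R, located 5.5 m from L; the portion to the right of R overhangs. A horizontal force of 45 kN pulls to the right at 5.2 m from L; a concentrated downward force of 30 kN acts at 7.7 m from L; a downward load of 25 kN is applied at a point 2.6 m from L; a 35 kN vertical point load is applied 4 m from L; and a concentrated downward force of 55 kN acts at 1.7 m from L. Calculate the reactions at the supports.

L_x = -45.00 kN, L_y = 48.73 kN, R_y = 96.27 kN

Moments about L: R_y·5.5 − 30·7.7 − 25·2.6 − 35·4 − 55·1.7 = 0 → R_y = 529.5/5.5 = 96.2727 ≈ 96.27 kN.
ΣF_y = 0: L_y + 96.2727 − 30 − 25 − 35 − 55 = 0 → L_y = 48.73 kN.
ΣF_x = 0: L_x + 45 = 0 → L_x = -45.00 kN.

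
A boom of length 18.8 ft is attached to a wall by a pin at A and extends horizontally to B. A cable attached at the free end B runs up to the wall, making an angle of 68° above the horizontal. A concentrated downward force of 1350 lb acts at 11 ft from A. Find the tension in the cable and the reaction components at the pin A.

ΣM about A: T·sin68°·18.8 − 1350·11 = 0 → T = 14850/(18.8·0.927184) = 851.928 ≈ 851.9 lb.
ΣF_x = 0: A_x − T·cos68° = 0 → A_x = 851.928 × 0.374607 = 319.1 lb.
ΣF_y = 0: A_y + T·sin68° − 1350 = 0 → A_y = 1350 − 851.928 × 0.927184 = 560.1 lb.

T = 851.9 lb, A_x = 319.1 lb, A_y = 560.1 lb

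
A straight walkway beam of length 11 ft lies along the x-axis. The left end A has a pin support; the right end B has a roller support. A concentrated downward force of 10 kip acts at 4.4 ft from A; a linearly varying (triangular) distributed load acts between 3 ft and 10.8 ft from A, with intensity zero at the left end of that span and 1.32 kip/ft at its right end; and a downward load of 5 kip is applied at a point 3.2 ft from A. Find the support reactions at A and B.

Resultant of the triangular load: ½ × 1.32 × 7.8 = 5.148 kip, acting at 8.2 ft from A (one-third of the span from the peak).
Moments about A: B_y·11 − 10·4.4 − (½·1.32·7.8)·8.2 − 5·3.2 = 0 → B_y = 102.2136/11 = 9.29215 ≈ 9.292 kip.
ΣF_y = 0: A_y + 9.29215 − 10 − ½·1.32·7.8 − 5 = 0 → A_y = 10.86 kip.
ΣF_x = 0: no horizontal applied forces, so A_x = 0.

A_x = 0, A_y = 10.86 kip, B_y = 9.292 kip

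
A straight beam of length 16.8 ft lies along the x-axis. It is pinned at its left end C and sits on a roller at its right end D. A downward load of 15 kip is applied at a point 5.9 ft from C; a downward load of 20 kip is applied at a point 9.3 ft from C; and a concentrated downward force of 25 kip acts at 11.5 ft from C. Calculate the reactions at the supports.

C_x = 0, C_y = 26.55 kip, D_y = 33.45 kip

Moments about C: D_y·16.8 − 15·5.9 − 20·9.3 − 25·11.5 = 0 → D_y = 562/16.8 = 33.4524 ≈ 33.45 kip.
ΣF_y = 0: C_y + 33.4524 − 15 − 20 − 25 = 0 → C_y = 26.55 kip.
ΣF_x = 0: no horizontal applied forces, so C_x = 0.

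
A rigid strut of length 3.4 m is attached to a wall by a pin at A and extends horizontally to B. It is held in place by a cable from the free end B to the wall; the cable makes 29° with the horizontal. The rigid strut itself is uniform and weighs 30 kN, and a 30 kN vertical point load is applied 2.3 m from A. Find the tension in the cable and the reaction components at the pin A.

ΣM about A: T·sin29°·3.4 − 30·1.7 − 30·2.3 = 0 → T = 120/(3.4·0.48481) = 72.7999 ≈ 72.80 kN.
ΣF_x = 0: A_x − T·cos29° = 0 → A_x = 72.7999 × 0.87462 = 63.67 kN.
ΣF_y = 0: A_y + T·sin29° − 30 − 30 = 0 → A_y = 60 − 72.7999 × 0.48481 = 24.71 kN.

T = 72.80 kN, A_x = 63.67 kN, A_y = 24.71 kN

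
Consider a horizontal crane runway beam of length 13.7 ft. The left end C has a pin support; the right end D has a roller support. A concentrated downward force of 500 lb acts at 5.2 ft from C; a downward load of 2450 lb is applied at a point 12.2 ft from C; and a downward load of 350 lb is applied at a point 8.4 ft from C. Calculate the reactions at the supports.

ΣM about C: D_y·13.7 − 500·5.2 − 2450·12.2 − 350·8.4 = 0 → D_y = 35430/13.7 = 2586.13 ≈ 2586 lb.
ΣF_y = 0: C_y + 2586.13 − 500 − 2450 − 350 = 0 → C_y = 713.9 lb.
ΣF_x = 0: no horizontal applied forces, so C_x = 0.

C_x = 0, C_y = 713.9 lb, D_y = 2586 lb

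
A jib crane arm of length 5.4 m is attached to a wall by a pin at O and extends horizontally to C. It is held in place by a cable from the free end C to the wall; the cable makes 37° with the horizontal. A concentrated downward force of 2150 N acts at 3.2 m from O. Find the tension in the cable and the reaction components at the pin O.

T = 2117 N, O_x = 1691 N, O_y = 875.9 N

ΣM about O: T·sin37°·5.4 − 2150·3.2 = 0 → T = 6880/(5.4·0.601815) = 2117.05 ≈ 2117 N.
ΣF_x = 0: O_x − T·cos37° = 0 → O_x = 2117.05 × 0.798636 = 1691 N.
ΣF_y = 0: O_y + T·sin37° − 2150 = 0 → O_y = 2150 − 2117.05 × 0.601815 = 875.9 N.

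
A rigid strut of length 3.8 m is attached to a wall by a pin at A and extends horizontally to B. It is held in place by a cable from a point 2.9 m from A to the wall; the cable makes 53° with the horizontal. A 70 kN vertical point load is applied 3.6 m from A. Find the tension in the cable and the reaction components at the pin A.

T = 108.8 kN, A_x = 65.48 kN, A_y = -16.90 kN

ΣM about A: T·sin53°·2.9 − 70·3.6 = 0 → T = 252/(2.9·0.798636) = 108.806 ≈ 108.8 kN.
ΣF_x = 0: A_x − T·cos53° = 0 → A_x = 108.806 × 0.601815 = 65.48 kN.
ΣF_y = 0: A_y + T·sin53° − 70 = 0 → A_y = 70 − 108.806 × 0.798636 = -16.90 kN.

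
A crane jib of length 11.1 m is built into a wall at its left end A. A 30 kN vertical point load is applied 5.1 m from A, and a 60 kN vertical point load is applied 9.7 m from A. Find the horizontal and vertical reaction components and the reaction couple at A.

A_x = 0, A_y = 90.00 kN, M_A = 735.0 kN·m

ΣF_x = 0: A_x = 0.
ΣF_y = 0: A_y − 30 − 60 = 0 → A_y = 90.00 kN.
ΣM about A: M_A − 30·5.1 − 60·9.7 = 0 → M_A = 735.0 kN·m.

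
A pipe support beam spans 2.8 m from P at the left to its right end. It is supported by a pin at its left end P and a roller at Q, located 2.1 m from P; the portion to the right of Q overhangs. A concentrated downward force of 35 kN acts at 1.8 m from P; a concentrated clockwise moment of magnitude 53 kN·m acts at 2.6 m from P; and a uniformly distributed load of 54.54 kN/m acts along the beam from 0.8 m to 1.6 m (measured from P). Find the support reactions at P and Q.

P_x = 0, P_y = -1.539 kN, Q_y = 80.17 kN

Resultant of the distributed load: 54.54 × 0.8 = 43.632 kN at 1.2 m from P.
ΣM about P: Q_y·2.1 − 35·1.8 − 53 − (54.54·0.8)·1.2 = 0 → Q_y = 168.3584/2.1 = 80.1707 ≈ 80.17 kN.
ΣF_y = 0: P_y + 80.1707 − 35 − 54.54·0.8 = 0 → P_y = -1.539 kN.
ΣF_x = 0: no horizontal applied forces, so P_x = 0.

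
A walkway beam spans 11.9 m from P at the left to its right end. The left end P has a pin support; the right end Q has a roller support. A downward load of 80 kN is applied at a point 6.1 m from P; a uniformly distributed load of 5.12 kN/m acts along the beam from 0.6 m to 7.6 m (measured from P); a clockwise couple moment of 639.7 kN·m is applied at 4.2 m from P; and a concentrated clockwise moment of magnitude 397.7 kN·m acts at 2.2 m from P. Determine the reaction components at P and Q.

P_x = 0, P_y = -24.69 kN, Q_y = 140.5 kN

Resultant of the distributed load: 5.12 × 7 = 35.84 kN at 4.1 m from P.
ΣM about P: Q_y·11.9 − 80·6.1 − (5.12·7)·4.1 − 639.7 − 397.7 = 0 → Q_y = 1672.344/11.9 = 140.533 ≈ 140.5 kN.
ΣF_y = 0: P_y + 140.533 − 80 − 5.12·7 = 0 → P_y = -24.69 kN.
ΣF_x = 0: no horizontal applied forces, so P_x = 0.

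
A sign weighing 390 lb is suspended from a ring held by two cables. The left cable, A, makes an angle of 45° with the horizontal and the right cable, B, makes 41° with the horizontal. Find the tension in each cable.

ΣF_x = 0: −T_A·cos45° + T_B·cos41° = 0 → T_B = 0.936926·T_A.
ΣF_y = 0: T_A·sin45° + T_B·sin41° = 390.
Substitute: T_A·(0.707107 + 0.936926·0.656059) = 390 → T_A = 295.055 ≈ 295.1 lb.
Then T_B = 0.936926 × 295.055 = 276.4 lb.

T_A = 295.1 lb, T_B = 276.4 lb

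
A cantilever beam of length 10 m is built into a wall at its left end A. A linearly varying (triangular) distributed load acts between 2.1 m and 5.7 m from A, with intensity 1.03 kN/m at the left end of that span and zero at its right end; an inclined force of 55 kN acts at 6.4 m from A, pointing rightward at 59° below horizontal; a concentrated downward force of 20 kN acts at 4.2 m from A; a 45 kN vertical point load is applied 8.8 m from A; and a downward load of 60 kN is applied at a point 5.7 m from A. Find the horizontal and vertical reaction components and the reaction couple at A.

Resultant of the triangular load: ½ × 1.03 × 3.6 = 1.854 kN, acting at 3.3 m from A (one-third of the span from the peak).
ΣF_x = 0: A_x + 55·cos59° = 0 → A_x = -28.33 kN.
ΣF_y = 0: A_y − ½·1.03·3.6 − 55·sin59° − 20 − 45 − 60 = 0 → A_y = 174.0 kN.
ΣM about A: M_A − (½·1.03·3.6)·3.3 − 55·sin59°·6.4 − 20·4.2 − 45·8.8 − 60·5.7 = 0 → M_A = 1130 kN·m.

A_x = -28.33 kN, A_y = 174.0 kN, M_A = 1130 kN·m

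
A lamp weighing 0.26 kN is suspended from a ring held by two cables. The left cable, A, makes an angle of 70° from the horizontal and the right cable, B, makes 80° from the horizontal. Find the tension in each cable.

T_A = 0.09030 kN, T_B = 0.1779 kN

ΣF_x = 0: −T_A·cos70° + T_B·cos80° = 0 → T_B = 1.96962·T_A.
ΣF_y = 0: T_A·sin70° + T_B·sin80° = 0.26.
Substitute: T_A·(0.939693 + 1.96962·0.984808) = 0.26 → T_A = 0.0902969 ≈ 0.09030 kN.
Then T_B = 1.96962 × 0.0902969 = 0.1779 kN.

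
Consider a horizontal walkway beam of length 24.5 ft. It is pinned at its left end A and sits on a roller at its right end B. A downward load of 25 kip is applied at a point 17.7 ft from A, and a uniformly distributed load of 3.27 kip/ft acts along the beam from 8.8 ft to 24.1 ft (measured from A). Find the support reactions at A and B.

A_x = 0, A_y = 23.38 kip, B_y = 51.65 kip

Resultant of the distributed load: 3.27 × 15.3 = 50.031 kip at 16.45 ft from A.
Moments about A: B_y·24.5 − 25·17.7 − (3.27·15.3)·16.45 = 0 → B_y = 1265.50995/24.5 = 51.6535 ≈ 51.65 kip.
ΣF_y = 0: A_y + 51.6535 − 25 − 3.27·15.3 = 0 → A_y = 23.38 kip.
ΣF_x = 0: no horizontal applied forces, so A_x = 0.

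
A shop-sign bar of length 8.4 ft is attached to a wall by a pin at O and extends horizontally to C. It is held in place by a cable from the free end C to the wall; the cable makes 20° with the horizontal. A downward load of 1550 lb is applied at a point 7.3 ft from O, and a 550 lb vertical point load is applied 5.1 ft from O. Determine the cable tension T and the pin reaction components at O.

T = 4915 lb, O_x = 4618 lb, O_y = 419.0 lb

ΣM about O: T·sin20°·8.4 − 1550·7.3 − 550·5.1 = 0 → T = 14120/(8.4·0.34202) = 4914.78 ≈ 4915 lb.
ΣF_x = 0: O_x − T·cos20° = 0 → O_x = 4914.78 × 0.939693 = 4618 lb.
ΣF_y = 0: O_y + T·sin20° − 1550 − 550 = 0 → O_y = 2100 − 4914.78 × 0.34202 = 419.0 lb.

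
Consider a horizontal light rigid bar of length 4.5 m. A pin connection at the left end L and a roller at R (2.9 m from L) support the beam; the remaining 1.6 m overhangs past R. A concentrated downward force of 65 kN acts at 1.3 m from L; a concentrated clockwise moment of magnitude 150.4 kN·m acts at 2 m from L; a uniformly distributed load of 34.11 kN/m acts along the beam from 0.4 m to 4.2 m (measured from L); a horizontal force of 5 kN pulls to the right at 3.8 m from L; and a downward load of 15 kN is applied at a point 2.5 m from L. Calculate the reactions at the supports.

L_x = -5.000 kN, L_y = 12.89 kN, R_y = 196.7 kN

Resultant of the distributed load: 34.11 × 3.8 = 129.618 kN at 2.3 m from L.
Taking moments about L: R_y·2.9 − 65·1.3 − 150.4 − (34.11·3.8)·2.3 − 15·2.5 = 0 → R_y = 570.5214/2.9 = 196.732 ≈ 196.7 kN.
ΣF_y = 0: L_y + 196.732 − 65 − 34.11·3.8 − 15 = 0 → L_y = 12.89 kN.
ΣF_x = 0: L_x + 5 = 0 → L_x = -5.000 kN.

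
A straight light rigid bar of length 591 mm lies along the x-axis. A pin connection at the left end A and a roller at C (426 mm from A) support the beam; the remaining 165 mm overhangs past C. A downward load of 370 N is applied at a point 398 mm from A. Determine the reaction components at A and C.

Taking moments about A: C_y·426 − 370·398 = 0 → C_y = 147260/426 = 345.681 ≈ 345.7 N.
ΣF_y = 0: A_y + 345.681 − 370 = 0 → A_y = 24.32 N.
ΣF_x = 0: no horizontal applied forces, so A_x = 0.

A_x = 0, A_y = 24.32 N, C_y = 345.7 N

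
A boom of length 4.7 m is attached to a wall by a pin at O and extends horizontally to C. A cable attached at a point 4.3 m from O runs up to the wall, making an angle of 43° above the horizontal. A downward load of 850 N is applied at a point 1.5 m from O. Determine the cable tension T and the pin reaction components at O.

T = 434.8 N, O_x = 318.0 N, O_y = 553.5 N

ΣM about O: T·sin43°·4.3 − 850·1.5 = 0 → T = 1275/(4.3·0.681998) = 434.769 ≈ 434.8 N.
ΣF_x = 0: O_x − T·cos43° = 0 → O_x = 434.769 × 0.731354 = 318.0 N.
ΣF_y = 0: O_y + T·sin43° − 850 = 0 → O_y = 850 − 434.769 × 0.681998 = 553.5 N.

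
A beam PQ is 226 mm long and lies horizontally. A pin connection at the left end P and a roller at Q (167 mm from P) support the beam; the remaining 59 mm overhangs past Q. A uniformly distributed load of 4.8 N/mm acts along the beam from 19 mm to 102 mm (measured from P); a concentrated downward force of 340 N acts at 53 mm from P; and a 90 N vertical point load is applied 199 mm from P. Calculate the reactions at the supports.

Resultant of the distributed load: 4.8 × 83 = 398.4 N at 60.5 mm from P.
Moments about P: Q_y·167 − (4.8·83)·60.5 − 340·53 − 90·199 = 0 → Q_y = 60033.2/167 = 359.48 ≈ 359.5 N.
ΣF_y = 0: P_y + 359.48 − 4.8·83 − 340 − 90 = 0 → P_y = 468.9 N.
ΣF_x = 0: no horizontal applied forces, so P_x = 0.

P_x = 0, P_y = 468.9 N, Q_y = 359.5 N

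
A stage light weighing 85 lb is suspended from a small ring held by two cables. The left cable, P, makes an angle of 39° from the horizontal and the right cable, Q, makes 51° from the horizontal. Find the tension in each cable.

ΣF_x = 0: −T_P·cos39° + T_Q·cos51° = 0 → T_Q = 1.2349·T_P.
ΣF_y = 0: T_P·sin39° + T_Q·sin51° = 85.
Substitute: T_P·(0.62932 + 1.2349·0.777146) = 85 → T_P = 53.4922 ≈ 53.49 lb.
Then T_Q = 1.2349 × 53.4922 = 66.06 lb.

T_P = 53.49 lb, T_Q = 66.06 lb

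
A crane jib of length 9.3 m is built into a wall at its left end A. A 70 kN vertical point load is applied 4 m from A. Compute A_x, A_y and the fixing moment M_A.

A_x = 0, A_y = 70.00 kN, M_A = 280.0 kN·m

ΣF_x = 0: A_x = 0.
ΣF_y = 0: A_y − 70 = 0 → A_y = 70.00 kN.
ΣM about A: M_A − 70·4 = 0 → M_A = 280.0 kN·m.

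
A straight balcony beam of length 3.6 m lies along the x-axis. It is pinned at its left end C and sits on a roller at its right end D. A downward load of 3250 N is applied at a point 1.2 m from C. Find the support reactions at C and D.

Moments about C: D_y·3.6 − 3250·1.2 = 0 → D_y = 3900/3.6 = 1083.33 ≈ 1083 N.
ΣF_y = 0: C_y + 1083.33 − 3250 = 0 → C_y = 2167 N.
ΣF_x = 0: no horizontal applied forces, so C_x = 0.

C_x = 0, C_y = 2167 N, D_y = 1083 N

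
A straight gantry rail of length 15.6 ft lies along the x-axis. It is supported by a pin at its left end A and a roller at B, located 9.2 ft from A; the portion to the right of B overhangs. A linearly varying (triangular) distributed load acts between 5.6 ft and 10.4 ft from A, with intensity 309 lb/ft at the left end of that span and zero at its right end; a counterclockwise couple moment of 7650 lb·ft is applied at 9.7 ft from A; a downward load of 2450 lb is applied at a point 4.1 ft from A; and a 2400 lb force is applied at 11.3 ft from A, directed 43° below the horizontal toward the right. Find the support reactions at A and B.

Resultant of the triangular load: ½ × 309 × 4.8 = 741.6 lb, acting at 7.2 ft from A (one-third of the span from the peak).
ΣM about A: B_y·9.2 − (½·309·4.8)·7.2 + 7650 − 2450·4.1 − 2400·sin43°·11.3 = 0 → B_y = 26230.3/9.2 = 2851.12 ≈ 2851 lb.
ΣF_y = 0: A_y + 2851.12 − ½·309·4.8 − 2450 − 2400·sin43° = 0 → A_y = 1977 lb.
ΣF_x = 0: A_x + 2400·cos43° = 0 → A_x = -1755 lb.

A_x = -1755 lb, A_y = 1977 lb, B_y = 2851 lb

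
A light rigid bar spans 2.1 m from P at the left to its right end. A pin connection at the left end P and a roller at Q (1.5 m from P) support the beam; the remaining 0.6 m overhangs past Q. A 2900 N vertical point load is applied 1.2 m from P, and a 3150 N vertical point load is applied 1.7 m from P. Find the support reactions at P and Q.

Taking moments about P: Q_y·1.5 − 2900·1.2 − 3150·1.7 = 0 → Q_y = 8835/1.5 = 5890 N.
ΣF_y = 0: P_y + 5890 − 2900 − 3150 = 0 → P_y = 160.0 N.
ΣF_x = 0: no horizontal applied forces, so P_x = 0.

P_x = 0, P_y = 160.0 N, Q_y = 5890 N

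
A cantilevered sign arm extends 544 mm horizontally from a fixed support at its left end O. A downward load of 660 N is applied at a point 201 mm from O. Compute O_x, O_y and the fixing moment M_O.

O_x = 0, O_y = 660.0 N, M_O = 132700 N·mm

ΣF_x = 0: O_x = 0.
ΣF_y = 0: O_y − 660 = 0 → O_y = 660.0 N.
ΣM about O: M_O − 660·201 = 0 → M_O = 132700 N·mm.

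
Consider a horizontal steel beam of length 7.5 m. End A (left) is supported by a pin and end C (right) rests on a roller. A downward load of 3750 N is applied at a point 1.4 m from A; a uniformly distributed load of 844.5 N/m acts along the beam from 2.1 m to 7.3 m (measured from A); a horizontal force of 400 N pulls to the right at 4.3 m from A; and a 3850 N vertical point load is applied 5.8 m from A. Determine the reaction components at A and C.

A_x = -400.0 N, A_y = 5562 N, C_y = 6429 N

Resultant of the distributed load: 844.5 × 5.2 = 4391.4 N at 4.7 m from A.
ΣM about A: C_y·7.5 − 3750·1.4 − (844.5·5.2)·4.7 − 3850·5.8 = 0 → C_y = 48219.58/7.5 = 6429.28 ≈ 6429 N.
ΣF_y = 0: A_y + 6429.28 − 3750 − 844.5·5.2 − 3850 = 0 → A_y = 5562 N.
ΣF_x = 0: A_x + 400 = 0 → A_x = -400.0 N.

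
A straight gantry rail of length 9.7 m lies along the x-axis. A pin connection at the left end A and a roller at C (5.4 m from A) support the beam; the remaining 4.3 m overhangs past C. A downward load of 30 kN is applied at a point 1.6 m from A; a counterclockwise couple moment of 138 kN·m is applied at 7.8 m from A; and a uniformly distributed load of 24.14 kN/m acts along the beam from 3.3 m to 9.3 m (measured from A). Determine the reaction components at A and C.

A_x = 0, A_y = 22.53 kN, C_y = 152.3 kN

Resultant of the distributed load: 24.14 × 6 = 144.84 kN at 6.3 m from A.
ΣM about A: C_y·5.4 − 30·1.6 + 138 − (24.14·6)·6.3 = 0 → C_y = 822.492/5.4 = 152.313 ≈ 152.3 kN.
ΣF_y = 0: A_y + 152.313 − 30 − 24.14·6 = 0 → A_y = 22.53 kN.
ΣF_x = 0: no horizontal applied forces, so A_x = 0.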